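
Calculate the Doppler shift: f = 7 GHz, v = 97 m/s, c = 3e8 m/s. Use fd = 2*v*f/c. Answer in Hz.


fd = 2 * 97 * 7000000000.0 / 3e8 = 4526.7 Hz

4526.7 Hz


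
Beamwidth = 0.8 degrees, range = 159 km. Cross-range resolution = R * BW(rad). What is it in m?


BW_rad = 0.013962634
CR = 159000 * 0.013962634 = 2220.1 m

2220.1 m


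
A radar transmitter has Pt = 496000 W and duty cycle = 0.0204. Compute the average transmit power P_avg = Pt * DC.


P_avg = 496000 * 0.0204 = 10118.4 W

10118.4 W


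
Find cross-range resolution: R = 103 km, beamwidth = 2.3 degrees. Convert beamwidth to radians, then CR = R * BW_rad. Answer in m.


BW_rad = 0.040142573
CR = 103000 * 0.040142573 = 4134.7 m

4134.7 m


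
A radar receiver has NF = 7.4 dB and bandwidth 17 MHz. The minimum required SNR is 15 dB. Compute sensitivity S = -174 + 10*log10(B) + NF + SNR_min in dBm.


10*log10(17000000.0) = 72.3
S = -174 + 72.3 + 7.4 + 15 = -79.3 dBm

-79.3 dBm


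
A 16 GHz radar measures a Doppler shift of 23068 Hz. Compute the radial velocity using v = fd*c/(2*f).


v = 23068 * 3e8 / (2 * 16000000000.0) = 216.3 m/s

216.3 m/s


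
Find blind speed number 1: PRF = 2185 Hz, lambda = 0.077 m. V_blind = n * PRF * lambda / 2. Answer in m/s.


V_blind = 1 * 2185 * 0.077 / 2 = 84.1 m/s

84.1 m/s


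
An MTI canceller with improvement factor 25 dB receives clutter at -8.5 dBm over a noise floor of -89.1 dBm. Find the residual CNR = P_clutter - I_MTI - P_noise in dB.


CNR = -8.5 - 25 - (-89.1) = 55.6 dB

55.6 dB


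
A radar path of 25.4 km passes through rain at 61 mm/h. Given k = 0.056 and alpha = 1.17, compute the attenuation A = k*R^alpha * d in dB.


gamma = 0.056 * 61^1.17 = 6.871063 dB/km
A = 6.871063 * 25.4 = 174.53 dB

174.53 dB


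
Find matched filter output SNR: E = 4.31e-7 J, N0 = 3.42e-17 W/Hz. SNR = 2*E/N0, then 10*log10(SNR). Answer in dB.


SNR_lin = 2 * 4.31e-7 / 3.42e-17 = 2.52e10
SNR_dB = 10*log10(2.52e10) = 104.0 dB

104.0 dB


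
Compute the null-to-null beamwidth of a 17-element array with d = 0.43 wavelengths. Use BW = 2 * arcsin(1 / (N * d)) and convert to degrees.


1/(N*d) = 1/(17*0.43) = 0.136799
BW = 2*arcsin(0.136799) = 15.7 degrees

15.7 degrees


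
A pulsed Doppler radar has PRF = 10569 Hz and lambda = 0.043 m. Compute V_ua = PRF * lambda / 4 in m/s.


V_ua = 10569 * 0.043 / 4 = 113.6 m/s

113.6 m/s


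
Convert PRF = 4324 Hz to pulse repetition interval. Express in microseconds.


PRI = 1/4324 = 0.0002312673 s = 231.3 us

231.3 us


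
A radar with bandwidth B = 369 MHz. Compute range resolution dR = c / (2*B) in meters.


dR = 3e8 / (2 * 369000000.0) = 0.41 m

0.41 m


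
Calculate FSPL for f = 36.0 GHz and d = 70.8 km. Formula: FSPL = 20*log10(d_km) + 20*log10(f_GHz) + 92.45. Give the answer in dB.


20*log10(70.8) = 37.0
20*log10(36.0) = 31.13
FSPL = 160.6 dB

160.6 dB


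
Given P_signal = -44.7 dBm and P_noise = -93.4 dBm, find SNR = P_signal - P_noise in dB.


SNR = -44.7 - (-93.4) = 48.7 dB

48.7 dB


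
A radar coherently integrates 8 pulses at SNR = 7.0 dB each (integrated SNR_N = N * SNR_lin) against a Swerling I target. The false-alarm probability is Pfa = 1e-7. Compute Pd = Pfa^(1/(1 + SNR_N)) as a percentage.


SNR_lin = 10^(7.0/10) = 5.01187
SNR_N = 8 * 5.01187 = 40.09496
1/(1 + SNR_N) = 1/41.09496 = 0.0243339
Pd = (1e-7)^0.0243339 = 0.67556
Pd = 67.6%

67.6%


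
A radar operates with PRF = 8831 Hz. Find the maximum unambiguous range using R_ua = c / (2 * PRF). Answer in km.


R_ua = 3e8 / (2 * 8831) = 16985.6 m = 17.0 km

17.0 km


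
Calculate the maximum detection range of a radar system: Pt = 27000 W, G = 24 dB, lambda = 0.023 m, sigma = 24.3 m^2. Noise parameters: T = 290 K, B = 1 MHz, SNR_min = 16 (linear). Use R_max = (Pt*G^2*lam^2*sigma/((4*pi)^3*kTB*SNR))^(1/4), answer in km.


G_lin = 10^(24/10) = 251.188643
R^4 = 27000 * 251.188643^2 * 0.023^2 * 24.3 / ((4*pi)^3 * 1.38e-23 * 290 * 1000000.0 * 16)
R^4 = 1.72345e17 m^4
R_max = (1.72345e17)^(1/4) = 20375.1 m = 20.4 km

20.4 km


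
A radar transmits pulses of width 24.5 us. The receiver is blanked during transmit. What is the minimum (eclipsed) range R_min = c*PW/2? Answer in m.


R_min = 3e8 * 24.5e-6 / 2 = 3675.0 m

3675.0 m


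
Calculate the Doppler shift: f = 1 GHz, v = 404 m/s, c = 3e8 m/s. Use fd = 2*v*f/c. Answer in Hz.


fd = 2 * 404 * 1000000000.0 / 3e8 = 2693.3 Hz

2693.3 Hz


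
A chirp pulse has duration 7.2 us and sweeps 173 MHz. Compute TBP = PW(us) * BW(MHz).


TBP = 7.2 * 173 = 1245.6

1245.6


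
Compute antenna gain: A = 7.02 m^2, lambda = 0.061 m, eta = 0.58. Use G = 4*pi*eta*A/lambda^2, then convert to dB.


G_linear = 4*pi*0.58*7.02/0.061^2 = 13750.4
G_dB = 10*log10(13750.4) = 41.4 dB

41.4 dB


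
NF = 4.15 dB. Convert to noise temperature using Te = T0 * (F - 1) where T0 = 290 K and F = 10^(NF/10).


NF_lin = 10^(4.15/10) = 2.60016
Te = 290 * (2.60016 - 1) = 464.0 K

464.0 K


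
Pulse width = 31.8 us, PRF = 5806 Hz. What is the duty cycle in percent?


DC = 31.8e-6 * 5806 * 100 = 18.46%

18.46%


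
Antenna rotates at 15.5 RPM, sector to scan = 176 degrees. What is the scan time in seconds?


t = 176 / (15.5 * 360) * 60 = 1.89 s

1.89 s


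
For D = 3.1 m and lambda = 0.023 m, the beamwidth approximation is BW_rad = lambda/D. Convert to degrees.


BW_rad = 0.023 / 3.1 = 0.007419
BW_deg = 0.43 degrees

0.43 degrees


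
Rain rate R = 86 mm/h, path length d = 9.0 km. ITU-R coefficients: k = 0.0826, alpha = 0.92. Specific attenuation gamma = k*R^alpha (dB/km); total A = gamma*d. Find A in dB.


gamma = 0.0826 * 86^0.92 = 4.974147 dB/km
A = 4.974147 * 9.0 = 44.77 dB

44.77 dB


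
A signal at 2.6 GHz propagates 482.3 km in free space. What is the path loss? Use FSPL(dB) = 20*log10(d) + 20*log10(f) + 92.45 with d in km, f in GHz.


20*log10(482.3) = 53.67
20*log10(2.6) = 8.3
FSPL = 154.4 dB

154.4 dB


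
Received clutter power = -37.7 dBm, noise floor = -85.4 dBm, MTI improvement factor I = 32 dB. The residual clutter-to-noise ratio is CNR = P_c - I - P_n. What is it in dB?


CNR = -37.7 - 32 - (-85.4) = 15.7 dB

15.7 dB


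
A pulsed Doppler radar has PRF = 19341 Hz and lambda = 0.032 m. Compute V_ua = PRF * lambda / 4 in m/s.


V_ua = 19341 * 0.032 / 4 = 154.7 m/s

154.7 m/s


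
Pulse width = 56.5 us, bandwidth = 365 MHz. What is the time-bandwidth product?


TBP = 56.5 * 365 = 20622.5

20622.5


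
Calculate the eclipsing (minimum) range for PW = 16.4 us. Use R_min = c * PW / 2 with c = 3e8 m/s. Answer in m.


R_min = 3e8 * 16.4e-6 / 2 = 2460.0 m

2460.0 m


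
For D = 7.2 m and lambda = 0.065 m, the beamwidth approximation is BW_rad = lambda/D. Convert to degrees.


BW_rad = 0.065 / 7.2 = 0.009028
BW_deg = 0.52 degrees

0.52 degrees


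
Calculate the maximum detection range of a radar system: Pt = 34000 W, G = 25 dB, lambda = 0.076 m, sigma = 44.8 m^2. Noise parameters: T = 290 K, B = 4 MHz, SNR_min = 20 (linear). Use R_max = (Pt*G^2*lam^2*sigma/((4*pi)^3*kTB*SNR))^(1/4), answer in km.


G_lin = 10^(25/10) = 316.227766
R^4 = 34000 * 316.227766^2 * 0.076^2 * 44.8 / ((4*pi)^3 * 1.38e-23 * 290 * 4000000.0 * 20)
R^4 = 1.3848e18 m^4
R_max = (1.3848e18)^(1/4) = 34304.2 m = 34.3 km

34.3 km


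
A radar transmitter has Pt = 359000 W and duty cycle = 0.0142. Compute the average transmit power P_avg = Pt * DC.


P_avg = 359000 * 0.0142 = 5097.8 W

5097.8 W


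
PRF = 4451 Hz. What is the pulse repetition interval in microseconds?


PRI = 1/4451 = 0.0002246686 s = 224.7 us

224.7 us


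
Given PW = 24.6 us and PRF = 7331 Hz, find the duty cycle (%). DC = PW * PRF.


DC = 24.6e-6 * 7331 * 100 = 18.03%

18.03%


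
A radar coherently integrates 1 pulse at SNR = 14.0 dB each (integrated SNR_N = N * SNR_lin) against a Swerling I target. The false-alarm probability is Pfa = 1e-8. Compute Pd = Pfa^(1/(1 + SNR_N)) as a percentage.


SNR_lin = 10^(14.0/10) = 25.11886
SNR_N = 1 * 25.11886 = 25.11886
1/(1 + SNR_N) = 1/26.11886 = 0.0382865
Pd = (1e-8)^0.0382865 = 0.49398
Pd = 49.4%

49.4%


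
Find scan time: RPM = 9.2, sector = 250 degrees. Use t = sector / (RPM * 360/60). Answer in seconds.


t = 250 / (9.2 * 360) * 60 = 4.53 s

4.53 s


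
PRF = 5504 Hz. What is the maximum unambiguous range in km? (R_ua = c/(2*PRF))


R_ua = 3e8 / (2 * 5504) = 27252.9 m = 27.3 km

27.3 km


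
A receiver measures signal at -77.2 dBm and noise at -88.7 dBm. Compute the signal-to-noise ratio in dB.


SNR = -77.2 - (-88.7) = 11.5 dB

11.5 dB


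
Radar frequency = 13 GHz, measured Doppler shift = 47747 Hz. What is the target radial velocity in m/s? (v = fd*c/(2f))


v = 47747 * 3e8 / (2 * 13000000000.0) = 550.9 m/s

550.9 m/s


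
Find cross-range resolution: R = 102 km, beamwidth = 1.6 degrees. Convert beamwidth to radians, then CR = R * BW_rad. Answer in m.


BW_rad = 0.027925268
CR = 102000 * 0.027925268 = 2848.4 m

2848.4 m


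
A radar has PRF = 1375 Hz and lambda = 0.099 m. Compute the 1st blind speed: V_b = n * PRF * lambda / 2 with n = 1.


V_blind = 1 * 1375 * 0.099 / 2 = 68.1 m/s

68.1 m/s


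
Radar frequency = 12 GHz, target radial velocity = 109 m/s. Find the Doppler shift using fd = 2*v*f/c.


fd = 2 * 109 * 12000000000.0 / 3e8 = 8720.0 Hz

8720.0 Hz


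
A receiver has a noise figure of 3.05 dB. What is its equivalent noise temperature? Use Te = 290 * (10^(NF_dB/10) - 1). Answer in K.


NF_lin = 10^(3.05/10) = 2.018366
Te = 290 * (2.018366 - 1) = 295.3 K

295.3 K


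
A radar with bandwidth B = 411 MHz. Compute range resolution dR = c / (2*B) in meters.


dR = 3e8 / (2 * 411000000.0) = 0.36 m

0.36 m


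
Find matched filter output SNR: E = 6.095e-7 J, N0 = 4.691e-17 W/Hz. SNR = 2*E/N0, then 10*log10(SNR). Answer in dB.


SNR_lin = 2 * 6.095e-7 / 4.691e-17 = 2.599e10
SNR_dB = 10*log10(2.599e10) = 104.1 dB

104.1 dB


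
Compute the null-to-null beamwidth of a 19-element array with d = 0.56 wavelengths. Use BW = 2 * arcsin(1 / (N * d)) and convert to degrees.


1/(N*d) = 1/(19*0.56) = 0.093985
BW = 2*arcsin(0.093985) = 10.8 degrees

10.8 degrees


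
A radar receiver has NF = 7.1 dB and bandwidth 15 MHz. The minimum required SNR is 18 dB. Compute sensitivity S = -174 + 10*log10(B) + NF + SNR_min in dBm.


10*log10(15000000.0) = 71.76
S = -174 + 71.76 + 7.1 + 18 = -77.1 dBm

-77.1 dBm


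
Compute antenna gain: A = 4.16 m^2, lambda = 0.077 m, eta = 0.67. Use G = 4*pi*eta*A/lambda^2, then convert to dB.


G_linear = 4*pi*0.67*4.16/0.077^2 = 5907.4
G_dB = 10*log10(5907.4) = 37.7 dB

37.7 dB


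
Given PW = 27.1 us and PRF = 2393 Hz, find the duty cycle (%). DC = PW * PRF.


DC = 27.1e-6 * 2393 * 100 = 6.49%

6.49%


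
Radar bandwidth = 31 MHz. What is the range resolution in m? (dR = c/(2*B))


dR = 3e8 / (2 * 31000000.0) = 4.84 m

4.84 m


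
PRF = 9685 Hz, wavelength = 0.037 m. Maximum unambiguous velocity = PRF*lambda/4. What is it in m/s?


V_ua = 9685 * 0.037 / 4 = 89.6 m/s

89.6 m/s


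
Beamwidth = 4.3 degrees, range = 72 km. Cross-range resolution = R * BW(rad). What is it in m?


BW_rad = 0.075049158
CR = 72000 * 0.075049158 = 5403.5 m

5403.5 m


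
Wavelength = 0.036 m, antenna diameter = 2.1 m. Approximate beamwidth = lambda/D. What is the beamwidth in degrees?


BW_rad = 0.036 / 2.1 = 0.017143
BW_deg = 0.98 degrees

0.98 degrees


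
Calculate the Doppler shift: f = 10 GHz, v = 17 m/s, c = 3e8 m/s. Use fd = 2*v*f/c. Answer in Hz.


fd = 2 * 17 * 10000000000.0 / 3e8 = 1133.3 Hz

1133.3 Hz


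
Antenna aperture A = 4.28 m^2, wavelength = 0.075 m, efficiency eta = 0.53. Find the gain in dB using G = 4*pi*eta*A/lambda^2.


G_linear = 4*pi*0.53*4.28/0.075^2 = 5067.65
G_dB = 10*log10(5067.65) = 37.0 dB

37.0 dB


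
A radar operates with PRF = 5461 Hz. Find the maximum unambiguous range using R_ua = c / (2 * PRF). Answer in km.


R_ua = 3e8 / (2 * 5461) = 27467.5 m = 27.5 km

27.5 km


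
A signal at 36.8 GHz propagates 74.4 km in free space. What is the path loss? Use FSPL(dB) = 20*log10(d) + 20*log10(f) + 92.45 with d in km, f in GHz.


20*log10(74.4) = 37.43
20*log10(36.8) = 31.32
FSPL = 161.2 dB

161.2 dB


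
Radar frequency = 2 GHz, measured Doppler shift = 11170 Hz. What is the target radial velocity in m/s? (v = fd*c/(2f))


v = 11170 * 3e8 / (2 * 2000000000.0) = 837.8 m/s

837.8 m/s


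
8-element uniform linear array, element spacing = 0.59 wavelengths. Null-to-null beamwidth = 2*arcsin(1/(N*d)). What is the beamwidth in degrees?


1/(N*d) = 1/(8*0.59) = 0.211864
BW = 2*arcsin(0.211864) = 24.5 degrees

24.5 degrees


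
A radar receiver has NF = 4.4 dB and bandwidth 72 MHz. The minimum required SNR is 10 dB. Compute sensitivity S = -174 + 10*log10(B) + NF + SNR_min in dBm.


10*log10(72000000.0) = 78.57
S = -174 + 78.57 + 4.4 + 10 = -81.0 dBm

-81.0 dBm


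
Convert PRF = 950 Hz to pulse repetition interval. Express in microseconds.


PRI = 1/950 = 0.0010526316 s = 1052.6 us

1052.6 us


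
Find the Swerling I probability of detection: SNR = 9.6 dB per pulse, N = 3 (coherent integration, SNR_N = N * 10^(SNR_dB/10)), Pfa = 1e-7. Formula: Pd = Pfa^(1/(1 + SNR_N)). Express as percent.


SNR_lin = 10^(9.6/10) = 9.12011
SNR_N = 3 * 9.12011 = 27.36033
1/(1 + SNR_N) = 1/28.36033 = 0.0352605
Pd = (1e-7)^0.0352605 = 0.56647
Pd = 56.6%

56.6%


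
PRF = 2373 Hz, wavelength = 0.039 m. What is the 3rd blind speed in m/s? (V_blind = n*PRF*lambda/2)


V_blind = 3 * 2373 * 0.039 / 2 = 138.8 m/s

138.8 m/s


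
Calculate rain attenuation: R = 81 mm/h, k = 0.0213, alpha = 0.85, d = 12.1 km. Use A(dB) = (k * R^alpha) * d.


gamma = 0.0213 * 81^0.85 = 0.892466 dB/km
A = 0.892466 * 12.1 = 10.8 dB

10.8 dB


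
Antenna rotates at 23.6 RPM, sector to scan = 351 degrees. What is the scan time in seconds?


t = 351 / (23.6 * 360) * 60 = 2.48 s

2.48 s


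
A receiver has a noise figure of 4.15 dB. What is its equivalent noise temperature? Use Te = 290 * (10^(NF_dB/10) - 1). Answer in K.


NF_lin = 10^(4.15/10) = 2.60016
Te = 290 * (2.60016 - 1) = 464.0 K

464.0 K


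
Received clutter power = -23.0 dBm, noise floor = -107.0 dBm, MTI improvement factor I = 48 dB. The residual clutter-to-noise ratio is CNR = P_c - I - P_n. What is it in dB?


CNR = -23.0 - 48 - (-107.0) = 36.0 dB

36.0 dB


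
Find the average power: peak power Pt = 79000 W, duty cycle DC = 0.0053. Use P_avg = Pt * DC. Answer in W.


P_avg = 79000 * 0.0053 = 418.7 W

418.7 W


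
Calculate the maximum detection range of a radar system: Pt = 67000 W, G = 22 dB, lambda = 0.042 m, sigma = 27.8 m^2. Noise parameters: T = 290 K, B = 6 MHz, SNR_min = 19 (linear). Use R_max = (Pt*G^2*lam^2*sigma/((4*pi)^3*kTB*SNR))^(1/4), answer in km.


G_lin = 10^(22/10) = 158.489319
R^4 = 67000 * 158.489319^2 * 0.042^2 * 27.8 / ((4*pi)^3 * 1.38e-23 * 290 * 6000000.0 * 19)
R^4 = 9.11605e16 m^4
R_max = (9.11605e16)^(1/4) = 17376.1 m = 17.4 km

17.4 km


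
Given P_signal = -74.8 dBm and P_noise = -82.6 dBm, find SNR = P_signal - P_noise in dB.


SNR = -74.8 - (-82.6) = 7.8 dB

7.8 dB


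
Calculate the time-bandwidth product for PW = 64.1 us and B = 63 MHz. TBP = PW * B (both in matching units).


TBP = 64.1 * 63 = 4038.3

4038.3


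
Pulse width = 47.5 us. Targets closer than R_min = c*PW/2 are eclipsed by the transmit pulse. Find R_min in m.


R_min = 3e8 * 47.5e-6 / 2 = 7125.0 m

7125.0 m


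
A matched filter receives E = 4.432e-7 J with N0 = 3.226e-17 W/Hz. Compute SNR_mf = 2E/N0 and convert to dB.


SNR_lin = 2 * 4.432e-7 / 3.226e-17 = 2.748e10
SNR_dB = 10*log10(2.748e10) = 104.4 dB

104.4 dB


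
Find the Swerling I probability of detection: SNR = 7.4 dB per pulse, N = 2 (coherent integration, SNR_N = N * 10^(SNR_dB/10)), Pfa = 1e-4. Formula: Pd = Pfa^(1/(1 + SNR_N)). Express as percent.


SNR_lin = 10^(7.4/10) = 5.49541
SNR_N = 2 * 5.49541 = 10.99082
1/(1 + SNR_N) = 1/11.99082 = 0.0833971
Pd = (1e-4)^0.0833971 = 0.46389
Pd = 46.4%

46.4%


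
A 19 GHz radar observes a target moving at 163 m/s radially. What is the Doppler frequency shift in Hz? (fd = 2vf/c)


fd = 2 * 163 * 19000000000.0 / 3e8 = 20646.7 Hz

20646.7 Hz


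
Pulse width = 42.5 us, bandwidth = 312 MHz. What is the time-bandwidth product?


TBP = 42.5 * 312 = 13260.0

13260.0


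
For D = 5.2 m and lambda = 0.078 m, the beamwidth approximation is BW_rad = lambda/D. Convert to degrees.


BW_rad = 0.078 / 5.2 = 0.015
BW_deg = 0.86 degrees

0.86 degrees


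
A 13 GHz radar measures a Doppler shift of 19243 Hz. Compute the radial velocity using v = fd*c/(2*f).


v = 19243 * 3e8 / (2 * 13000000000.0) = 222.0 m/s

222.0 m/s


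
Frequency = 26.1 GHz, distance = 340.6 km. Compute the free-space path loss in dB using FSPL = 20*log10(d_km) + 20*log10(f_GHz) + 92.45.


20*log10(340.6) = 50.64
20*log10(26.1) = 28.33
FSPL = 171.4 dB

171.4 dB


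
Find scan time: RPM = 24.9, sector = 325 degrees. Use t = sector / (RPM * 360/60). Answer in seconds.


t = 325 / (24.9 * 360) * 60 = 2.18 s

2.18 s


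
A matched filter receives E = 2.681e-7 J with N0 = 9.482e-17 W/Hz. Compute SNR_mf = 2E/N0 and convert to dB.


SNR_lin = 2 * 2.681e-7 / 9.482e-17 = 5.655e9
SNR_dB = 10*log10(5.655e9) = 97.5 dB

97.5 dB


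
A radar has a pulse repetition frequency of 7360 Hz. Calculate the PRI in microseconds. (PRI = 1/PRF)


PRI = 1/7360 = 0.0001358696 s = 135.9 us

135.9 us


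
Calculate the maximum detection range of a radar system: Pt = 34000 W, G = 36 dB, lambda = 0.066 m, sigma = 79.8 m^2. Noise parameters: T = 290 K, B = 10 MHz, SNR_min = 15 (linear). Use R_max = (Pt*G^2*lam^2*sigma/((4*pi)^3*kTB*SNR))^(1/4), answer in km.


G_lin = 10^(36/10) = 3981.071706
R^4 = 34000 * 3981.071706^2 * 0.066^2 * 79.8 / ((4*pi)^3 * 1.38e-23 * 290 * 10000000.0 * 15)
R^4 = 1.57243e20 m^4
R_max = (1.57243e20)^(1/4) = 111980.6 m = 112.0 km

112.0 km


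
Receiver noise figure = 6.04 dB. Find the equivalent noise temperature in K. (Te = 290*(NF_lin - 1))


NF_lin = 10^(6.04/10) = 4.017908
Te = 290 * (4.017908 - 1) = 875.2 K

875.2 K


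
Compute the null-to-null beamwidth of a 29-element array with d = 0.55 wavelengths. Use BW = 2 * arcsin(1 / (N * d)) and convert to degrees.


1/(N*d) = 1/(29*0.55) = 0.062696
BW = 2*arcsin(0.062696) = 7.2 degrees

7.2 degrees


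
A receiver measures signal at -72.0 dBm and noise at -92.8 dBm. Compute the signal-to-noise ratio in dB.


SNR = -72.0 - (-92.8) = 20.8 dB

20.8 dB


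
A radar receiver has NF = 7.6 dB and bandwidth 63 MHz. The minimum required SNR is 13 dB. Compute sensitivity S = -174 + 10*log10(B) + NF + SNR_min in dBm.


10*log10(63000000.0) = 77.99
S = -174 + 77.99 + 7.6 + 13 = -75.4 dBm

-75.4 dBm


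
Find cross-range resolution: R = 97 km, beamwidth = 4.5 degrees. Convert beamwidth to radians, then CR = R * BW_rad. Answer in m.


BW_rad = 0.078539816
CR = 97000 * 0.078539816 = 7618.4 m

7618.4 m


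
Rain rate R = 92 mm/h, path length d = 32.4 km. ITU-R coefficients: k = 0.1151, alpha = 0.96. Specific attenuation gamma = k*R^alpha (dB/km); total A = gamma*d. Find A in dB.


gamma = 0.1151 * 92^0.96 = 8.837138 dB/km
A = 8.837138 * 32.4 = 286.32 dB

286.32 dB


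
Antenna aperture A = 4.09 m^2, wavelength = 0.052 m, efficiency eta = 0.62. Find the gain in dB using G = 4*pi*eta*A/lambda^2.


G_linear = 4*pi*0.62*4.09/0.052^2 = 11784.69
G_dB = 10*log10(11784.69) = 40.7 dB

40.7 dB


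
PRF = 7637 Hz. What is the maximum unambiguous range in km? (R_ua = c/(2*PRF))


R_ua = 3e8 / (2 * 7637) = 19641.2 m = 19.6 km

19.6 km


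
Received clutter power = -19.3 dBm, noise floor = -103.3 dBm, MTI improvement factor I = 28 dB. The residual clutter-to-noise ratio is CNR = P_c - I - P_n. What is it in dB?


CNR = -19.3 - 28 - (-103.3) = 56.0 dB

56.0 dB


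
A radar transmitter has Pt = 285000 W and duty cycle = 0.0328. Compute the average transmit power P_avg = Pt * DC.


P_avg = 285000 * 0.0328 = 9348.0 W

9348.0 W


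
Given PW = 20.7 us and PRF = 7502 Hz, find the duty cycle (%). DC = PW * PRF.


DC = 20.7e-6 * 7502 * 100 = 15.53%

15.53%


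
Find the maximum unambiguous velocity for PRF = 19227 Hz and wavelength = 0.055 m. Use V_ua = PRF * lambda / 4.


V_ua = 19227 * 0.055 / 4 = 264.4 m/s

264.4 m/s


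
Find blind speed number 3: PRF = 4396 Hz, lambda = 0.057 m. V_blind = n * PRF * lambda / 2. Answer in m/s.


V_blind = 3 * 4396 * 0.057 / 2 = 375.9 m/s

375.9 m/s


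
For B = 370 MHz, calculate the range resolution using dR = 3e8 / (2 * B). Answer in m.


dR = 3e8 / (2 * 370000000.0) = 0.41 m

0.41 m


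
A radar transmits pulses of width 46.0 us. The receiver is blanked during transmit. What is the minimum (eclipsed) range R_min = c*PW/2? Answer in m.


R_min = 3e8 * 46.0e-6 / 2 = 6900.0 m

6900.0 m


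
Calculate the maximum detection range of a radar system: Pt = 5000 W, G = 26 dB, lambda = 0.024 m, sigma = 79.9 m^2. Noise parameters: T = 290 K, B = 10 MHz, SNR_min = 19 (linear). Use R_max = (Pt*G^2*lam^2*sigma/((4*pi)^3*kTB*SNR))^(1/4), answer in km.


G_lin = 10^(26/10) = 398.107171
R^4 = 5000 * 398.107171^2 * 0.024^2 * 79.9 / ((4*pi)^3 * 1.38e-23 * 290 * 10000000.0 * 19)
R^4 = 2.41701e16 m^4
R_max = (2.41701e16)^(1/4) = 12468.7 m = 12.5 km

12.5 km


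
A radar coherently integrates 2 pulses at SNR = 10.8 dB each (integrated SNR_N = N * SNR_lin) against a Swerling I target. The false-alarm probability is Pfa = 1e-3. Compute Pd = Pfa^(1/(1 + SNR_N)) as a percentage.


SNR_lin = 10^(10.8/10) = 12.02264
SNR_N = 2 * 12.02264 = 24.04528
1/(1 + SNR_N) = 1/25.04528 = 0.0399277
Pd = (1e-3)^0.0399277 = 0.75896
Pd = 75.9%

75.9%


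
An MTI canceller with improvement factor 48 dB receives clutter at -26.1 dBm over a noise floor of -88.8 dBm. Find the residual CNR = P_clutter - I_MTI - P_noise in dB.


CNR = -26.1 - 48 - (-88.8) = 14.7 dB

14.7 dB


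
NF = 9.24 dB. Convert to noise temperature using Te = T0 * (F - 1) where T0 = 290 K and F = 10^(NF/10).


NF_lin = 10^(9.24/10) = 8.3946
Te = 290 * (8.3946 - 1) = 2144.4 K

2144.4 K


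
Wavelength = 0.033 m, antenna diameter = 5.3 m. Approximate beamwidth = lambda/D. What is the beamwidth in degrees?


BW_rad = 0.033 / 5.3 = 0.006226
BW_deg = 0.36 degrees

0.36 degrees


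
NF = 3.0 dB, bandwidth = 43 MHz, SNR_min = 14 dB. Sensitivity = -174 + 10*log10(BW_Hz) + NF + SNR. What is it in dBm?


10*log10(43000000.0) = 76.33
S = -174 + 76.33 + 3.0 + 14 = -80.7 dBm

-80.7 dBm


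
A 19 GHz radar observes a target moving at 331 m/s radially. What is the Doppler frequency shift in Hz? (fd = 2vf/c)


fd = 2 * 331 * 19000000000.0 / 3e8 = 41926.7 Hz

41926.7 Hz


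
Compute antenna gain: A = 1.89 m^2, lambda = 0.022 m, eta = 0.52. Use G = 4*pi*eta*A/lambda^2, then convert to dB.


G_linear = 4*pi*0.52*1.89/0.022^2 = 25517.0
G_dB = 10*log10(25517.0) = 44.1 dB

44.1 dB


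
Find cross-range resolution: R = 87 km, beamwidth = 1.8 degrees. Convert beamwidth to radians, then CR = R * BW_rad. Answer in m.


BW_rad = 0.031415927
CR = 87000 * 0.031415927 = 2733.2 m

2733.2 m


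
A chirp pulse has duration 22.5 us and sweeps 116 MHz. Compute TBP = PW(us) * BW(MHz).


TBP = 22.5 * 116 = 2610.0

2610.0


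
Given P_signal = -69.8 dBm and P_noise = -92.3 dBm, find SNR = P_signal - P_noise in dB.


SNR = -69.8 - (-92.3) = 22.5 dB

22.5 dB


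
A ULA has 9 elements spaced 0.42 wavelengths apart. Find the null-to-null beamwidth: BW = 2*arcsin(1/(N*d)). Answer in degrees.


1/(N*d) = 1/(9*0.42) = 0.26455
BW = 2*arcsin(0.26455) = 30.7 degrees

30.7 degrees


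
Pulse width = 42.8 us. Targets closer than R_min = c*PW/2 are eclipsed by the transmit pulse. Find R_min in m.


R_min = 3e8 * 42.8e-6 / 2 = 6420.0 m

6420.0 m


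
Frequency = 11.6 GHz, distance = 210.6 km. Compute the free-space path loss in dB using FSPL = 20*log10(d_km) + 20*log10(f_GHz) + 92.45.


20*log10(210.6) = 46.47
20*log10(11.6) = 21.29
FSPL = 160.2 dB

160.2 dB


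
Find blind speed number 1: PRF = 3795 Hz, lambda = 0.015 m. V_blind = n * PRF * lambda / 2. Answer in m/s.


V_blind = 1 * 3795 * 0.015 / 2 = 28.5 m/s

28.5 m/s


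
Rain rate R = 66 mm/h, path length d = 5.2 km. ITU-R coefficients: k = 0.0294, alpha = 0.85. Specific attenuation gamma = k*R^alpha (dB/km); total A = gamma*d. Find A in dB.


gamma = 0.0294 * 66^0.85 = 1.035046 dB/km
A = 1.035046 * 5.2 = 5.38 dB

5.38 dB


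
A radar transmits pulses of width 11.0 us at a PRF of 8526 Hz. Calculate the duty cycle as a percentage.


DC = 11.0e-6 * 8526 * 100 = 9.38%

9.38%


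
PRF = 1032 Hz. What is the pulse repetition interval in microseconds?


PRI = 1/1032 = 0.0009689922 s = 969.0 us

969.0 us


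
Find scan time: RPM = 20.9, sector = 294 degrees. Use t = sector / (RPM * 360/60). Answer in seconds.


t = 294 / (20.9 * 360) * 60 = 2.34 s

2.34 s


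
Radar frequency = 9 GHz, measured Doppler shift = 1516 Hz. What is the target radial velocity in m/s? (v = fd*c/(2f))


v = 1516 * 3e8 / (2 * 9000000000.0) = 25.3 m/s

25.3 m/s


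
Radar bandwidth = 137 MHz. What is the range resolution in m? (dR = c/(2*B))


dR = 3e8 / (2 * 137000000.0) = 1.09 m

1.09 m


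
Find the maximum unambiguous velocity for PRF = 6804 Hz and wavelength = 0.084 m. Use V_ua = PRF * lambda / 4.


V_ua = 6804 * 0.084 / 4 = 142.9 m/s

142.9 m/s


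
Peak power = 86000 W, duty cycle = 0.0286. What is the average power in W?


P_avg = 86000 * 0.0286 = 2459.6 W

2459.6 W


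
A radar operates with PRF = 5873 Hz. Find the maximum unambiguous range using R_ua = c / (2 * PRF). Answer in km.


R_ua = 3e8 / (2 * 5873) = 25540.6 m = 25.5 km

25.5 km


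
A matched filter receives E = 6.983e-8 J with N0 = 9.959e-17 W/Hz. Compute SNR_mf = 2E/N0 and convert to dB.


SNR_lin = 2 * 6.983e-8 / 9.959e-17 = 1.402e9
SNR_dB = 10*log10(1.402e9) = 91.5 dB

91.5 dB


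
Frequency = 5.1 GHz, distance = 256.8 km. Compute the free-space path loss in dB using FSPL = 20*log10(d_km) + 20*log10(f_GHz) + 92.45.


20*log10(256.8) = 48.19
20*log10(5.1) = 14.15
FSPL = 154.8 dB

154.8 dB


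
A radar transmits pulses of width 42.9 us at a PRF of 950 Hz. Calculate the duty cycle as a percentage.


DC = 42.9e-6 * 950 * 100 = 4.08%

4.08%


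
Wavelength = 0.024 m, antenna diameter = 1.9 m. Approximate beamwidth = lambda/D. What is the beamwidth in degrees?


BW_rad = 0.024 / 1.9 = 0.012632
BW_deg = 0.72 degrees

0.72 degrees


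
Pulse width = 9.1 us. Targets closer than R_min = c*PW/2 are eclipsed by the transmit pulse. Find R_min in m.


R_min = 3e8 * 9.1e-6 / 2 = 1365.0 m

1365.0 m


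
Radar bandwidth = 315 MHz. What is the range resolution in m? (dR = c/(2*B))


dR = 3e8 / (2 * 315000000.0) = 0.48 m

0.48 m


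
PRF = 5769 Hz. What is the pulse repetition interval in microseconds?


PRI = 1/5769 = 0.0001733403 s = 173.3 us

173.3 us


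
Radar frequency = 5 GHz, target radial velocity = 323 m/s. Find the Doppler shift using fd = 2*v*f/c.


fd = 2 * 323 * 5000000000.0 / 3e8 = 10766.7 Hz

10766.7 Hz


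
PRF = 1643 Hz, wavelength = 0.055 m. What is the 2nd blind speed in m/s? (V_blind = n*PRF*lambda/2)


V_blind = 2 * 1643 * 0.055 / 2 = 90.4 m/s

90.4 m/s


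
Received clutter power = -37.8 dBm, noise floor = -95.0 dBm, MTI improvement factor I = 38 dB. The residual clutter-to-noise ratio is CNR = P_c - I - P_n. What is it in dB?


CNR = -37.8 - 38 - (-95.0) = 19.2 dB

19.2 dB


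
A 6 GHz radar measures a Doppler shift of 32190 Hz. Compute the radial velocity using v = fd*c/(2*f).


v = 32190 * 3e8 / (2 * 6000000000.0) = 804.8 m/s

804.8 m/s


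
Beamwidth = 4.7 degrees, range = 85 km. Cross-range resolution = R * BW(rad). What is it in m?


BW_rad = 0.082030475
CR = 85000 * 0.082030475 = 6972.6 m

6972.6 m


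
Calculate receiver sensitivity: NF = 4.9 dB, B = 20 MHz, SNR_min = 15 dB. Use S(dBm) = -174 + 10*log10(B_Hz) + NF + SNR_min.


10*log10(20000000.0) = 73.01
S = -174 + 73.01 + 4.9 + 15 = -81.1 dBm

-81.1 dBm


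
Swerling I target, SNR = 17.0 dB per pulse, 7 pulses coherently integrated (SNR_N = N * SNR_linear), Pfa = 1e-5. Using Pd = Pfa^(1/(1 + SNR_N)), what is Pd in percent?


SNR_lin = 10^(17.0/10) = 50.11872
SNR_N = 7 * 50.11872 = 350.83104
1/(1 + SNR_N) = 1/351.83104 = 0.0028423
Pd = (1e-5)^0.0028423 = 0.96781
Pd = 96.8%

96.8%


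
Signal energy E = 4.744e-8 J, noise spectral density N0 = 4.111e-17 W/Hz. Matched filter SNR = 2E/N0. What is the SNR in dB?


SNR_lin = 2 * 4.744e-8 / 4.111e-17 = 2.308e9
SNR_dB = 10*log10(2.308e9) = 93.6 dB

93.6 dB


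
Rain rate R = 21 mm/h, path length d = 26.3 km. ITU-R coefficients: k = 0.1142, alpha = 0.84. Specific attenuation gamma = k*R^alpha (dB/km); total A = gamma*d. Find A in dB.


gamma = 0.1142 * 21^0.84 = 1.473433 dB/km
A = 1.473433 * 26.3 = 38.75 dB

38.75 dB


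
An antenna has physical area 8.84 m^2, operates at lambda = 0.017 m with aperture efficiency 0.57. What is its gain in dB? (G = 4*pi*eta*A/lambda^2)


G_linear = 4*pi*0.57*8.84/0.017^2 = 219098.37
G_dB = 10*log10(219098.37) = 53.4 dB

53.4 dB


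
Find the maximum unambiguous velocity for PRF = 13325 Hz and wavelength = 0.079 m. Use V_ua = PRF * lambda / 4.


V_ua = 13325 * 0.079 / 4 = 263.2 m/s

263.2 m/s


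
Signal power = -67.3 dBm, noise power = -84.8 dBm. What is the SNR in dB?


SNR = -67.3 - (-84.8) = 17.5 dB

17.5 dB


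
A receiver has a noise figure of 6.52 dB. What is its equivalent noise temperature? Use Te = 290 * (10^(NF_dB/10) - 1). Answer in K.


NF_lin = 10^(6.52/10) = 4.487454
Te = 290 * (4.487454 - 1) = 1011.4 K

1011.4 K


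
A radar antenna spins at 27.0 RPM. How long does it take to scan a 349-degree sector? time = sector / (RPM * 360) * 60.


t = 349 / (27.0 * 360) * 60 = 2.15 s

2.15 s


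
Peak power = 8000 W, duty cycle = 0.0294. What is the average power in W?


P_avg = 8000 * 0.0294 = 235.2 W

235.2 W


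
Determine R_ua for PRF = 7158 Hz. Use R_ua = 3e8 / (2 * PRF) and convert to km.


R_ua = 3e8 / (2 * 7158) = 20955.6 m = 21.0 km

21.0 km


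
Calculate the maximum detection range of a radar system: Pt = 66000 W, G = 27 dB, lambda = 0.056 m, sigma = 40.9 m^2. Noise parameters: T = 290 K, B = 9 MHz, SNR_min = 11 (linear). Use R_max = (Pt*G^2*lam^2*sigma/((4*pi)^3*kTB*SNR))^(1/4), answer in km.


G_lin = 10^(27/10) = 501.187234
R^4 = 66000 * 501.187234^2 * 0.056^2 * 40.9 / ((4*pi)^3 * 1.38e-23 * 290 * 9000000.0 * 11)
R^4 = 2.70459e18 m^4
R_max = (2.70459e18)^(1/4) = 40553.2 m = 40.6 km

40.6 km


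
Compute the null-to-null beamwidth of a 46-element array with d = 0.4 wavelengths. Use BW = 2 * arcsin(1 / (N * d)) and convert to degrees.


1/(N*d) = 1/(46*0.4) = 0.054348
BW = 2*arcsin(0.054348) = 6.2 degrees

6.2 degrees


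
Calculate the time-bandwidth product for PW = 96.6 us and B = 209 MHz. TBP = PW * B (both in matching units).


TBP = 96.6 * 209 = 20189.4

20189.4


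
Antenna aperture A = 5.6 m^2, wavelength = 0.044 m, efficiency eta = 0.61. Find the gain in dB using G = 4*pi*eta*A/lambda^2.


G_linear = 4*pi*0.61*5.6/0.044^2 = 22172.89
G_dB = 10*log10(22172.89) = 43.5 dB

43.5 dB


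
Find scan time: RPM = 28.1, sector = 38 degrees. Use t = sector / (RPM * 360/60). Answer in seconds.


t = 38 / (28.1 * 360) * 60 = 0.23 s

0.23 s


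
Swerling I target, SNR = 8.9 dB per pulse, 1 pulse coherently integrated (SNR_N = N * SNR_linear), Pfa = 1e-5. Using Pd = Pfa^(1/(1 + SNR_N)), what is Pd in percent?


SNR_lin = 10^(8.9/10) = 7.76247
SNR_N = 1 * 7.76247 = 7.76247
1/(1 + SNR_N) = 1/8.76247 = 0.1141231
Pd = (1e-5)^0.1141231 = 0.26877
Pd = 26.9%

26.9%


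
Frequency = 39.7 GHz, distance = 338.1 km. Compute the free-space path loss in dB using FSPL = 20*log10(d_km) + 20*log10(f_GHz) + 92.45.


20*log10(338.1) = 50.58
20*log10(39.7) = 31.98
FSPL = 175.0 dB

175.0 dB


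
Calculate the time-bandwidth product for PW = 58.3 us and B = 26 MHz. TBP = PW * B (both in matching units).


TBP = 58.3 * 26 = 1515.8

1515.8


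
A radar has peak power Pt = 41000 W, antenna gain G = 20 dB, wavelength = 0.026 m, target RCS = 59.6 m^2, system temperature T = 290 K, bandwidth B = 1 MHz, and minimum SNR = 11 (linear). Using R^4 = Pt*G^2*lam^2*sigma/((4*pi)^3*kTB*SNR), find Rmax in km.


G_lin = 10^(20/10) = 100.0
R^4 = 41000 * 100.0^2 * 0.026^2 * 59.6 / ((4*pi)^3 * 1.38e-23 * 290 * 1000000.0 * 11)
R^4 = 1.89094e17 m^4
R_max = (1.89094e17)^(1/4) = 20853.0 m = 20.9 km

20.9 km


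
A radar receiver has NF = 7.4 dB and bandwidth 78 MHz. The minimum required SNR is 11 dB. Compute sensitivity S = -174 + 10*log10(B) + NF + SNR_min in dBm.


10*log10(78000000.0) = 78.92
S = -174 + 78.92 + 7.4 + 11 = -76.7 dBm

-76.7 dBm


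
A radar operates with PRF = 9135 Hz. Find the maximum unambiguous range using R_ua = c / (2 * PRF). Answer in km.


R_ua = 3e8 / (2 * 9135) = 16420.4 m = 16.4 km

16.4 km


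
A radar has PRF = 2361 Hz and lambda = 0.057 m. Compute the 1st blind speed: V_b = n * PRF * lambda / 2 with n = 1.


V_blind = 1 * 2361 * 0.057 / 2 = 67.3 m/s

67.3 m/s


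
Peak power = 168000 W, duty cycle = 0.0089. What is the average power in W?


P_avg = 168000 * 0.0089 = 1495.2 W

1495.2 W


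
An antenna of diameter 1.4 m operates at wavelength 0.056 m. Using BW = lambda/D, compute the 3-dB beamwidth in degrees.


BW_rad = 0.056 / 1.4 = 0.04
BW_deg = 2.29 degrees

2.29 degrees


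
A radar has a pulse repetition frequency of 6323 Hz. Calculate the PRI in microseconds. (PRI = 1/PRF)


PRI = 1/6323 = 0.0001581528 s = 158.2 us

158.2 us


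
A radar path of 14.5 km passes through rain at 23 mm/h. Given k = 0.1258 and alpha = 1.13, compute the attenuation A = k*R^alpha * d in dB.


gamma = 0.1258 * 23^1.13 = 4.349438 dB/km
A = 4.349438 * 14.5 = 63.07 dB

63.07 dB


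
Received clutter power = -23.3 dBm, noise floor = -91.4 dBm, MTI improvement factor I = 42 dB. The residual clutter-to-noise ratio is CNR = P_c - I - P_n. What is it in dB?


CNR = -23.3 - 42 - (-91.4) = 26.1 dB

26.1 dB


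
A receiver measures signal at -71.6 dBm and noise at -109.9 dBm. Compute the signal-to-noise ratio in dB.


SNR = -71.6 - (-109.9) = 38.3 dB

38.3 dB


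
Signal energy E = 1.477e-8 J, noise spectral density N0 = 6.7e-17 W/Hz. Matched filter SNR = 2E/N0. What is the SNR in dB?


SNR_lin = 2 * 1.477e-8 / 6.7e-17 = 4.409e8
SNR_dB = 10*log10(4.409e8) = 86.4 dB

86.4 dB


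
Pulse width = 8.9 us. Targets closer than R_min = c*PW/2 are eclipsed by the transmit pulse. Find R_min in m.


R_min = 3e8 * 8.9e-6 / 2 = 1335.0 m

1335.0 m


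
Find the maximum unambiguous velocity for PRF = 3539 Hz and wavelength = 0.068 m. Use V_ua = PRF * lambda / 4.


V_ua = 3539 * 0.068 / 4 = 60.2 m/s

60.2 m/s


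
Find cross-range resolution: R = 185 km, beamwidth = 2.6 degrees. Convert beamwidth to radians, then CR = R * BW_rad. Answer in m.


BW_rad = 0.045378561
CR = 185000 * 0.045378561 = 8395.0 m

8395.0 m


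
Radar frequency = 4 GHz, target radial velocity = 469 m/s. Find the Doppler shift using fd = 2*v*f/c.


fd = 2 * 469 * 4000000000.0 / 3e8 = 12506.7 Hz

12506.7 Hz


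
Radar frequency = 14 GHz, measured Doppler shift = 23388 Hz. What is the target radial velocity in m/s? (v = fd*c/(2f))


v = 23388 * 3e8 / (2 * 14000000000.0) = 250.6 m/s

250.6 m/s


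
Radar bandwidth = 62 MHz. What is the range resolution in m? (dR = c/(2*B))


dR = 3e8 / (2 * 62000000.0) = 2.42 m

2.42 m


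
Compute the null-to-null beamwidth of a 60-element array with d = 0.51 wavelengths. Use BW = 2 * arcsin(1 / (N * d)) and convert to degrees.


1/(N*d) = 1/(60*0.51) = 0.03268
BW = 2*arcsin(0.03268) = 3.7 degrees

3.7 degrees


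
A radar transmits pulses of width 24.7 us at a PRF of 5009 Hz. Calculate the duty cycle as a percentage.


DC = 24.7e-6 * 5009 * 100 = 12.37%

12.37%


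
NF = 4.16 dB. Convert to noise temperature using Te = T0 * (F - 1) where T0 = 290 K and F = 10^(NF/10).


NF_lin = 10^(4.16/10) = 2.606154
Te = 290 * (2.606154 - 1) = 465.8 K

465.8 K


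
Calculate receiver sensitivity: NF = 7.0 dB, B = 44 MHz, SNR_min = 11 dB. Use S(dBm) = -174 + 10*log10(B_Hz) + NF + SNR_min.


10*log10(44000000.0) = 76.43
S = -174 + 76.43 + 7.0 + 11 = -79.6 dBm

-79.6 dBm


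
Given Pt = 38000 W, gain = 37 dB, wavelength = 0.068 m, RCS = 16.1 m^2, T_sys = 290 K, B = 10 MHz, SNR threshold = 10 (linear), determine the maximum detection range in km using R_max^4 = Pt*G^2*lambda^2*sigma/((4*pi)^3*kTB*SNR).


G_lin = 10^(37/10) = 5011.872336
R^4 = 38000 * 5011.872336^2 * 0.068^2 * 16.1 / ((4*pi)^3 * 1.38e-23 * 290 * 10000000.0 * 10)
R^4 = 8.94789e19 m^4
R_max = (8.94789e19)^(1/4) = 97259.1 m = 97.3 km

97.3 km


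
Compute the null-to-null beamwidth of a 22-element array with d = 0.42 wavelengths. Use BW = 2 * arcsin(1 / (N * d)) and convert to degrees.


1/(N*d) = 1/(22*0.42) = 0.108225
BW = 2*arcsin(0.108225) = 12.4 degrees

12.4 degrees


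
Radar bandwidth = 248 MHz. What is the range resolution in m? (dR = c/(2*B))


dR = 3e8 / (2 * 248000000.0) = 0.6 m

0.6 m


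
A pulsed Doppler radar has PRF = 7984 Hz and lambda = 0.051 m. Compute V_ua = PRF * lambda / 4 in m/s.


V_ua = 7984 * 0.051 / 4 = 101.8 m/s

101.8 m/s


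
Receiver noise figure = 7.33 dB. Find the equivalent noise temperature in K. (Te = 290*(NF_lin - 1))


NF_lin = 10^(7.33/10) = 5.407543
Te = 290 * (5.407543 - 1) = 1278.2 K

1278.2 K


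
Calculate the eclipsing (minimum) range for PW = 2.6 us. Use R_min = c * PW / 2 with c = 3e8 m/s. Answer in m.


R_min = 3e8 * 2.6e-6 / 2 = 390.0 m

390.0 m


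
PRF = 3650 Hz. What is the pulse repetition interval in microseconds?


PRI = 1/3650 = 0.0002739726 s = 274.0 us

274.0 us


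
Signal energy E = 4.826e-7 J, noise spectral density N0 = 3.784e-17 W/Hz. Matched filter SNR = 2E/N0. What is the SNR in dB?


SNR_lin = 2 * 4.826e-7 / 3.784e-17 = 2.551e10
SNR_dB = 10*log10(2.551e10) = 104.1 dB

104.1 dB


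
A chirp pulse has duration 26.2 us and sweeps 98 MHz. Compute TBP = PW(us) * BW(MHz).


TBP = 26.2 * 98 = 2567.6

2567.6


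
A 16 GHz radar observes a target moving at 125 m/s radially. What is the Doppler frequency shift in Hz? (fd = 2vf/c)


fd = 2 * 125 * 16000000000.0 / 3e8 = 13333.3 Hz

13333.3 Hz


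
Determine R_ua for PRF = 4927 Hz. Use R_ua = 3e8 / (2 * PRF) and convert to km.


R_ua = 3e8 / (2 * 4927) = 30444.5 m = 30.4 km

30.4 km


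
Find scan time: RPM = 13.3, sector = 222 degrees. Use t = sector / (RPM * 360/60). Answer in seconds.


t = 222 / (13.3 * 360) * 60 = 2.78 s

2.78 s


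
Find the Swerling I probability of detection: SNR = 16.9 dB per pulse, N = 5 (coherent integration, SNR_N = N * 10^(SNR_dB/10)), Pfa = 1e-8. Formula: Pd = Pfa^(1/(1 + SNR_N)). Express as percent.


SNR_lin = 10^(16.9/10) = 48.97788
SNR_N = 5 * 48.97788 = 244.8894
1/(1 + SNR_N) = 1/245.8894 = 0.0040669
Pd = (1e-8)^0.0040669 = 0.92782
Pd = 92.8%

92.8%


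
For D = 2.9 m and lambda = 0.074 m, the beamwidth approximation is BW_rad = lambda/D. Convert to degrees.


BW_rad = 0.074 / 2.9 = 0.025517
BW_deg = 1.46 degrees

1.46 degrees


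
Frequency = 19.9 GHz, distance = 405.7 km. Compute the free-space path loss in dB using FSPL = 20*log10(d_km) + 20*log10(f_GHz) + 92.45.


20*log10(405.7) = 52.16
20*log10(19.9) = 25.98
FSPL = 170.6 dB

170.6 dB
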